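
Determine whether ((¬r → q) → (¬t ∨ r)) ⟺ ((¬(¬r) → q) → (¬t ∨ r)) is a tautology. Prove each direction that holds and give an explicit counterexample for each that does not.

(⇒) This fails. Under t = T, q = F, r = F, the left side is true but the right side is false.

(⇐) Assume the antecedent. If t is true, the antecedent forces (t = T, q = F, r = T) or (t = T, q = T, r = T), and (¬r → q) → (¬t ∨ r) holds there. If t is false, (¬r → q) → (¬t ∨ r) reduces to true regardless of the other variables. Either way (¬r → q) → (¬t ∨ r) holds.

Only the reverse direction holds.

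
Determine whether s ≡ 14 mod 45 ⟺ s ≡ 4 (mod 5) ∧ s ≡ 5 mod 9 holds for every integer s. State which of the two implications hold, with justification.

[⇒] Suppose s ≡ 14 (mod 45); write s = 45j + 14. Since 5 ∣ 45, reducing mod 5 gives s ≡ 14 ≡ 4 (mod 5); since 9 ∣ 45, reducing mod 9 gives s ≡ 14 ≡ 5 (mod 9).

[⇐] Conversely, if s ≡ 4 (mod 5) and s ≡ 5 (mod 9), then by the Chinese remainder theorem s ≡ 14 (mod 45). This is exactly s ≡ 14 (mod 45).

Both implications hold.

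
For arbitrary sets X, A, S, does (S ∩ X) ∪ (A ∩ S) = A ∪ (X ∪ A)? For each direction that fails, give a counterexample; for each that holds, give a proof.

(⊇) This inclusion fails. Take X = {1}, A = ∅, S = ∅; then 1 ∈ A ∪ (X ∪ A) but 1 ∉ (S ∩ X) ∪ (A ∩ S).

(⊆) Let x ∈ (S ∩ X) ∪ (A ∩ S). Then either x ∈ X ∩ S and x ∉ A; or x ∈ A ∩ S and x ∉ X; or x ∈ X ∩ A ∩ S. In each case x ∈ A ∪ (X ∪ A), so (S ∩ X) ∪ (A ∩ S) ⊆ A ∪ (X ∪ A).

Only the forward inclusion holds.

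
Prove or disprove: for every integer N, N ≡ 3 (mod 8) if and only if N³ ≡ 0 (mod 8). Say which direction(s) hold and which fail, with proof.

(→) This fails: take N = 3. Then 3 ≡ 3 (mod 8), but 3³ = 27 ≡ 3 (mod 8), not 0.

(←) This fails: take N = 0. Then 0³ = 0 ≡ 0 (mod 8), yet 0 ≡ 0 (mod 8), not 3.

Neither direction holds.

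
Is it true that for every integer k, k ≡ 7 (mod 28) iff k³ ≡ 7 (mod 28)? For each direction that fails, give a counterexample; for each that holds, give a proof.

Converse. Suppose k³ ≡ 7 (mod 28). The only residue r in {0, …, 27} with r³ ≡ 7 (mod 28) is r = 7, so k ≡ 7 (mod 28).

Forward direction. Suppose k ≡ 7 (mod 28). Write k = 28j + 7. Then (28j + 7)³ = 21952j³ + 16464j² + 4116j + 343 = 28(784j³ + 588j² + 147j + 12) + 7, so k³ ≡ 7 (mod 28).

Equivalent; both directions hold.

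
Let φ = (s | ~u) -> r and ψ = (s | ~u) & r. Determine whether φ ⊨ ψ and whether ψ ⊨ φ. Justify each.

(⇒) fails; (⇐) holds.

(⟹) This fails. Under u = T, s = F, r = F, the left side is true but the right side is false.

(⟸) Assume the antecedent. If u is true, the antecedent forces (u = T, s = T, r = T), and (s | ~u) -> r holds there. If u is false, the antecedent forces (u = F, s = F, r = T) or (u = F, s = T, r = T), and (s | ~u) -> r holds there. Either way (s | ~u) -> r holds.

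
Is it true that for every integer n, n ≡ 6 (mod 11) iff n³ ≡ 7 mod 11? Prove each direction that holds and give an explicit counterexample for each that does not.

Both implications hold.

(⇒) Suppose n ≡ 6 (mod 11). Write n = 11j + 6. Then (11j + 6)³ = 1331j³ + 2178j² + 1188j + 216 = 11(121j³ + 198j² + 108j + 19) + 7, so n³ ≡ 7 (mod 11).

(⇐) Conversely, suppose n³ ≡ 7 (mod 11). The only residue r in {0, …, 10} with r³ ≡ 7 (mod 11) is r = 6, so n ≡ 6 (mod 11).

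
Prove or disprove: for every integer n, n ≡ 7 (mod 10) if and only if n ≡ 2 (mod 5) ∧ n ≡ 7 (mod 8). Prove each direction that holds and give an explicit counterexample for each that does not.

The forward direction fails; the converse holds.

(⟹) This fails: n = 17 gives 17 ≡ 7 (mod 10) but 17 ≡ 1 (mod 8), so the conjunction on the right does not hold.

(⟸) Conversely, if n ≡ 2 (mod 5) and n ≡ 7 (mod 8), then by the Chinese remainder theorem n ≡ 7 (mod 40). Since 7 ≡ 7 (mod 10) and 10 ∣ 40, we get n ≡ 7 (mod 10).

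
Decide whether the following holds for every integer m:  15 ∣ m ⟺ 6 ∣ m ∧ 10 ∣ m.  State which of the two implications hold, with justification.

(⟸) Suppose 6 ∣ m and 10 ∣ m. Any common multiple of 6 and 10 is a multiple of their lcm; here lcm(6, 10) = 6·10/gcd(6, 10) = 60/2 = 30, so 30 ∣ m. Since 15 ∣ 30, it follows that 15 ∣ m.

(⟹) This fails: take m = 15. Certainly 15 ∣ 15, but 6 ∤ 15.

Only the converse holds.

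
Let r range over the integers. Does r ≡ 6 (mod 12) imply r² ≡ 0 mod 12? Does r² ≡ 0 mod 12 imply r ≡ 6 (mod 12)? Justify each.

Only the forward direction holds.

(→) Suppose r ≡ 6 (mod 12). Write r = 12j + 6. Then (12j + 6)² = 144j² + 144j + 36 = 12(12j² + 12j + 3) + 0, so r² ≡ 0 (mod 12).

(←) This fails: take r = 0. Then 0² = 0 ≡ 0 (mod 12), yet 0 ≡ 0 (mod 12), not 6.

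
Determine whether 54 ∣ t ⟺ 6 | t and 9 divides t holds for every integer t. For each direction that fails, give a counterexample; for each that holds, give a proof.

The forward direction holds; the converse fails.

Converse. This fails: take t = 18. Both 6 ∣ 18 and 9 ∣ 18, yet 18 is not a multiple of 54 (since 18 = 0·54 + 18), so 54 ∤ 18.

Forward direction. If 54 ∣ t, write t = 54q. Since 54 = 9·6, t = 6·(9q), so 6 ∣ t; and since 54 = 6·9, t = 9·(6q), so 9 ∣ t.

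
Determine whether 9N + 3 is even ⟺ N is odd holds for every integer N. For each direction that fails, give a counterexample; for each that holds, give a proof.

Equivalent; both directions hold.

(⟹) Suppose 9N + 3 is even. Since 9 is odd, 9N and N have the same parity, so 9N + 3 ≡ N + 3 (mod 2). As 3 is odd, 9N + 3 is even exactly when N is odd. Thus N is odd.

(⟸) Conversely, suppose N is odd; write N = 2j + 1. Then 9N + 3 = 9·(2j + 1) + 3 = 2·9j + 12, which is even.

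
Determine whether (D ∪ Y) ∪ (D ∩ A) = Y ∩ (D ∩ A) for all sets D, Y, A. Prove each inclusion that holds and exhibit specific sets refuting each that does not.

Forward inclusion. This inclusion fails. Take D = {1}, Y = ∅, A = ∅; then 1 ∈ (D ∪ Y) ∪ (D ∩ A) but 1 ∉ Y ∩ (D ∩ A).

Reverse inclusion. Let x ∈ Y ∩ (D ∩ A). Then x ∈ D ∩ Y ∩ A, from which x ∈ (D ∪ Y) ∪ (D ∩ A).

The sets are not equal: only the reverse inclusion holds.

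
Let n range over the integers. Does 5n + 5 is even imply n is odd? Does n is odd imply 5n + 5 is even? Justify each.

Both directions hold.

[⇒] Suppose 5n + 5 is even. Since 5 is odd, 5n and n have the same parity, so 5n + 5 ≡ n + 5 (mod 2). As 5 is odd, 5n + 5 is even exactly when n is odd. Thus n is odd.

[⇐] Conversely, suppose n is odd; write n = 2j + 1. Then 5n + 5 = 5·(2j + 1) + 5 = 2·5j + 10, which is even.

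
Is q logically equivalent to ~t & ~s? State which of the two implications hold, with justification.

(⟹) This fails. Under t = T, s = F, q = T, the left side is true but the right side is false.

(⟸) This fails. Under t = F, s = F, q = F, the left side is false but the right side is true.

Both directions fail.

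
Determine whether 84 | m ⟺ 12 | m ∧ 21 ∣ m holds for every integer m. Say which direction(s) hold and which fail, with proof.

[⇒] If 84 ∣ m, write m = 84q. Since 84 = 7·12, m = 12·(7q), so 12 ∣ m; and since 84 = 4·21, m = 21·(4q), so 21 ∣ m.

[⇐] Suppose 12 ∣ m and 21 ∣ m. Any common multiple of 12 and 21 is a multiple of their lcm; here lcm(12, 21) = 12·21/gcd(12, 21) = 252/3 = 84, so 84 ∣ m.

Both directions hold.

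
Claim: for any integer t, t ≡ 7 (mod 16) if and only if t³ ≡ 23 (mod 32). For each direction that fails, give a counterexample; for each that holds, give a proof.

Not equivalent: only (⇐) holds.

(⟹) This fails: take t = 23. Then 23 ≡ 7 (mod 16), but 23³ = 12167 ≡ 7 (mod 32), not 23.

(⟸) Conversely, the residues r modulo 32 with r³ ≡ 23 (mod 32) are exactly {7}, and each is ≡ 7 (mod 16).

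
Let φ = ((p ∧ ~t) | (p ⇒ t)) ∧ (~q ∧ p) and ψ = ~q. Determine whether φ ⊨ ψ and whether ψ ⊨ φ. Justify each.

Not equivalent: only (⇒) holds.

Converse. This fails. Under t = F, p = F, q = F, the left side is false but the right side is true.

Forward direction. Assume the antecedent. If t is true, the antecedent forces (t = T, p = T, q = F), and ~q holds there. If t is false, the antecedent forces (t = F, p = T, q = F), and ~q holds there. Either way ~q holds.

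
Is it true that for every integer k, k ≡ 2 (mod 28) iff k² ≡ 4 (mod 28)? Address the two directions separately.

[⇒] Suppose k ≡ 2 (mod 28). Write k = 28j + 2. Then (28j + 2)² = 784j² + 112j + 4 = 28(28j² + 4j) + 4, so k² ≡ 4 (mod 28).

[⇐] This fails: take k = 12. Then 12² = 144 ≡ 4 (mod 28), yet 12 ≡ 12 (mod 28), not 2.

The forward direction holds; the converse fails.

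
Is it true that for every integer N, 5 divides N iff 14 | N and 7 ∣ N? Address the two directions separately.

Neither direction holds.

(⇒) This fails: take N = 5. Certainly 5 ∣ 5, but 14 ∤ 5.

(⇐) This fails: take N = 14. Both 14 ∣ 14 and 7 ∣ 14, yet 14 is not a multiple of 5 (since 14 = 2·5 + 4), so 5 ∤ 14.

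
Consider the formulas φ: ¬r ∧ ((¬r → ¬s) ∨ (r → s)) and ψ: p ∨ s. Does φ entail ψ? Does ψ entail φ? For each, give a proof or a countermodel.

(⇒) This fails. Under s = F, r = F, p = F, the left side is true but the right side is false.

(⇐) This fails. Under s = T, r = T, p = F, the left side is false but the right side is true.

Neither implication holds.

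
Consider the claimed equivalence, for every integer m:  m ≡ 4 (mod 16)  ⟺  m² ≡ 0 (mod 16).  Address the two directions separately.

Not equivalent: only (⇒) holds.

[⇒] Suppose m ≡ 4 (mod 16). Write m = 16j + 4. Then (16j + 4)² = 256j² + 128j + 16 = 16(16j² + 8j + 1) + 0, so m² ≡ 0 (mod 16).

[⇐] This fails: take m = 0. Then 0² = 0 ≡ 0 (mod 16), yet 0 ≡ 0 (mod 16), not 4.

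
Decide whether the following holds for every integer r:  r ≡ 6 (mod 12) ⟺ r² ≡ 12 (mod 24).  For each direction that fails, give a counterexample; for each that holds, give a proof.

The biconditional holds.

(⟹) Suppose r ≡ 6 (mod 12). Working modulo 24, r ∈ {6, 18}; for each such r, r² ≡ 12 (mod 24).

(⟸) Conversely, the residues r modulo 24 with r² ≡ 12 (mod 24) are exactly {6, 18}, and each is ≡ 6 (mod 12).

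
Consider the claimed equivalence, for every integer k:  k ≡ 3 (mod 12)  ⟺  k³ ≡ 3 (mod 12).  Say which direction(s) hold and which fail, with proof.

Equivalent; both directions hold.

(⟹) Suppose k ≡ 3 (mod 12). Write k = 12j + 3. Then (12j + 3)³ = 1728j³ + 1296j² + 324j + 27 = 12(144j³ + 108j² + 27j + 2) + 3, so k³ ≡ 3 (mod 12).

(⟸) For the converse, argue contrapositively. If k ≢ 3 (mod 12), then k is congruent to one of 0, 1, 2, 4, 5, 6, 7, 8, 9, 10, 11 modulo 12, and these give k³ ≡ 0, 1, 8, 4, 5, 0, 7, 8, 9, 4, 11 respectively — never 3.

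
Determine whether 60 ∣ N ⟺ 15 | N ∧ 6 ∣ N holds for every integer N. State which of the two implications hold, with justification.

(⇒) holds; (⇐) fails.

Converse. This fails: take N = 30. Both 15 ∣ 30 and 6 ∣ 30, yet 30 is not a multiple of 60 (since 30 = 0·60 + 30), so 60 ∤ 30.

Forward direction. If 60 ∣ N, write N = 60q. Since 60 = 4·15, N = 15·(4q), so 15 ∣ N; and since 60 = 10·6, N = 6·(10q), so 6 ∣ N.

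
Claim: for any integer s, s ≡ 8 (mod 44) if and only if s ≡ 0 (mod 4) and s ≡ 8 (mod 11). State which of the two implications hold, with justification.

Both directions hold.

[⇐] If s ≡ 0 (mod 4) and s ≡ 8 (mod 11), then by the Chinese remainder theorem s ≡ 8 (mod 44). This is exactly s ≡ 8 (mod 44).

[⇒] Suppose s ≡ 8 (mod 44); write s = 44j + 8. Since 4 ∣ 44, reducing mod 4 gives s ≡ 8 ≡ 0 (mod 4); since 11 ∣ 44, reducing mod 11 gives s ≡ 8 (mod 11).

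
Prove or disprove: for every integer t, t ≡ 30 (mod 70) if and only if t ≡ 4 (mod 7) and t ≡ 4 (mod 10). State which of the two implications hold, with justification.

Neither implication holds.

(⇒) This fails: t = 30 gives 30 ≡ 30 (mod 70) but 30 ≡ 2 (mod 7), so the conjunction on the right does not hold.

(⇐) This fails: t = 4 satisfies both congruences on the right (4 ≡ 4 mod 7 and 4 ≡ 4 mod 10) yet 4 ≡ 4 (mod 70), not 30.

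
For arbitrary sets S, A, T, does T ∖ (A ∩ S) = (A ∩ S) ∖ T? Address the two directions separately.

Forward inclusion. This inclusion fails. Take S = ∅, A = ∅, T = {1}; then 1 ∈ T ∖ (A ∩ S) but 1 ∉ (A ∩ S) ∖ T.

Reverse inclusion. This inclusion fails. Take S = {1}, A = {1}, T = ∅; then 1 ∈ (A ∩ S) ∖ T but 1 ∉ T ∖ (A ∩ S).

Both inclusions fail.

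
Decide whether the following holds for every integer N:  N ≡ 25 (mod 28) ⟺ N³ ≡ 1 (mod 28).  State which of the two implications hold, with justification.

(⟹) Suppose N ≡ 25 (mod 28). Write N = 28j + 25. Then (28j + 25)³ = 21952j³ + 58800j² + 52500j + 15625 = 28(784j³ + 2100j² + 1875j + 558) + 1, so N³ ≡ 1 (mod 28).

(⟸) This fails: take N = 1. Then 1³ = 1 ≡ 1 (mod 28), yet 1 ≡ 1 (mod 28), not 25.

Only the forward direction holds.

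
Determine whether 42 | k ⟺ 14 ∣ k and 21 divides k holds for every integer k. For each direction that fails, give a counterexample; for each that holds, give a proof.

(⇒) If 42 ∣ k, write k = 42q. Since 42 = 3·14, k = 14·(3q), so 14 ∣ k; and since 42 = 2·21, k = 21·(2q), so 21 ∣ k.

(⇐) Suppose 14 ∣ k and 21 ∣ k. Any common multiple of 14 and 21 is a multiple of their lcm; here lcm(14, 21) = 14·21/gcd(14, 21) = 294/7 = 42, so 42 ∣ k.

Both directions hold; the statement is true.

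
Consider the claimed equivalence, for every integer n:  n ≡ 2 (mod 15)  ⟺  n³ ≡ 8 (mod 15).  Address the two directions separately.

Both implications hold.

(→) Suppose n ≡ 2 (mod 15). Write n = 15j + 2. Then (15j + 2)³ = 3375j³ + 1350j² + 180j + 8 = 15(225j³ + 90j² + 12j) + 8, so n³ ≡ 8 (mod 15).

(←) Conversely, suppose n³ ≡ 8 (mod 15). The only residue r in {0, …, 14} with r³ ≡ 8 (mod 15) is r = 2, so n ≡ 2 (mod 15).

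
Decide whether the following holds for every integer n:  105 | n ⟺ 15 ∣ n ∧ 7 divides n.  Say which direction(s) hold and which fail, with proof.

Equivalent; both directions hold.

(→) If 105 ∣ n, write n = 105q. Since 105 = 7·15, n = 15·(7q), so 15 ∣ n; and since 105 = 15·7, n = 7·(15q), so 7 ∣ n.

(←) Suppose 15 ∣ n and 7 ∣ n. Any common multiple of 15 and 7 is a multiple of their lcm; here gcd(15, 7) = 1, so lcm(15, 7) = 15·7 = 105, so 105 ∣ n.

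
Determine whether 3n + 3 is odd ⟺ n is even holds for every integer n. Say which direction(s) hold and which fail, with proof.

(⇒) Suppose 3n + 3 is odd. Since 3 is odd, 3n and n have the same parity, so 3n + 3 ≡ n + 3 (mod 2). As 3 is odd, 3n + 3 is odd exactly when n is even. Thus n is even.

(⇐) Conversely, suppose n is even; write n = 2j. Then 3n + 3 = 3·(2j) + 3 = 2·3j + 3, which is odd.

Both directions hold.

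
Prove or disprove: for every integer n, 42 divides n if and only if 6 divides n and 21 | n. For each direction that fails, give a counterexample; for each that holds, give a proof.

Both directions hold; the statement is true.

Forward direction. If 42 ∣ n, write n = 42q. Since 42 = 7·6, n = 6·(7q), so 6 ∣ n; and since 42 = 2·21, n = 21·(2q), so 21 ∣ n.

Converse. Suppose 6 ∣ n and 21 ∣ n. Any common multiple of 6 and 21 is a multiple of their lcm; here lcm(6, 21) = 6·21/gcd(6, 21) = 126/3 = 42, so 42 ∣ n.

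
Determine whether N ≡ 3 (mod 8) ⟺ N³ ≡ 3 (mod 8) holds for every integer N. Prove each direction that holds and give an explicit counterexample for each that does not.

Both directions hold; the statement is true.

(→) Suppose N ≡ 3 (mod 8). Write N = 8j + 3. Then (8j + 3)³ = 512j³ + 576j² + 216j + 27 = 8(64j³ + 72j² + 27j + 3) + 3, so N³ ≡ 3 (mod 8).

(←) Conversely, suppose N³ ≡ 3 (mod 8). The only residue r in {0, …, 7} with r³ ≡ 3 (mod 8) is r = 3, so N ≡ 3 (mod 8).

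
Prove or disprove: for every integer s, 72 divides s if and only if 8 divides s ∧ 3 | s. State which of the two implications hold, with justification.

(⇐) This fails: take s = 24. Both 8 ∣ 24 and 3 ∣ 24, yet 24 is not a multiple of 72 (since 24 = 0·72 + 24), so 72 ∤ 24.

(⇒) If 72 ∣ s, write s = 72q. Since 72 = 9·8, s = 8·(9q), so 8 ∣ s; and since 72 = 24·3, s = 3·(24q), so 3 ∣ s.

Not equivalent: only (⇒) holds.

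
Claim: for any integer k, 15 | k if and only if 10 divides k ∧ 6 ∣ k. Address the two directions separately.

(⟹) This fails: take k = 15. Certainly 15 ∣ 15, but 10 ∤ 15.

(⟸) Suppose 10 ∣ k and 6 ∣ k. Any common multiple of 10 and 6 is a multiple of their lcm; here lcm(10, 6) = 10·6/gcd(10, 6) = 60/2 = 30, so 30 ∣ k. Since 15 ∣ 30, it follows that 15 ∣ k.

The forward direction fails; the converse holds.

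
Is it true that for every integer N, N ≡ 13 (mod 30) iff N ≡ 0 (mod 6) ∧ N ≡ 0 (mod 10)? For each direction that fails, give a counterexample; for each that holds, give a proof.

(⇒) This fails: N = 13 gives 13 ≡ 13 (mod 30) but 13 ≡ 1 (mod 6), so the conjunction on the right does not hold.

(⇐) This fails: N = 0 satisfies both congruences on the right (0 ≡ 0 mod 6 and 0 ≡ 0 mod 10) yet 0 ≡ 0 (mod 30), not 13.

Both directions fail.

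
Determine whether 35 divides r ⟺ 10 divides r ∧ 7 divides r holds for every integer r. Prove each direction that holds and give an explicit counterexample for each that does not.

(←) Suppose 10 ∣ r and 7 ∣ r. Any common multiple of 10 and 7 is a multiple of their lcm; here gcd(10, 7) = 1, so lcm(10, 7) = 10·7 = 70, so 70 ∣ r. Since 35 ∣ 70, it follows that 35 ∣ r.

(→) This fails: take r = 35. Certainly 35 ∣ 35, but 10 ∤ 35.

Only the converse holds.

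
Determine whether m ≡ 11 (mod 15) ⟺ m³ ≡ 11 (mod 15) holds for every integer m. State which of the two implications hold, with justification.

(⟸) Suppose m³ ≡ 11 (mod 15). The only residue r in {0, …, 14} with r³ ≡ 11 (mod 15) is r = 11, so m ≡ 11 (mod 15).

(⟹) Suppose m ≡ 11 (mod 15). Write m = 15j + 11. Then (15j + 11)³ = 3375j³ + 7425j² + 5445j + 1331 = 15(225j³ + 495j² + 363j + 88) + 11, so m³ ≡ 11 (mod 15).

Equivalent; both directions hold.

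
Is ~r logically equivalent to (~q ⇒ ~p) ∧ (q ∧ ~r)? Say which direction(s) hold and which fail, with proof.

(→) This fails. Under q = F, p = F, r = F, the left side is true but the right side is false.

(←) Assume the antecedent. If q is true, the antecedent forces (q = T, p = F, r = F) or (q = T, p = T, r = F), and ~r holds there. If q is false, the antecedent cannot hold. Either way ~r holds.

Not equivalent: only (⇐) holds.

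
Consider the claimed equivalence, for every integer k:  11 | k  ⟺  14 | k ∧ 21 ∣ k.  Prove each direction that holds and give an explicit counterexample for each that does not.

Both directions fail.

Forward direction. This fails: take k = 11. Certainly 11 ∣ 11, but 14 ∤ 11.

Converse. This fails: take k = 42. Both 14 ∣ 42 and 21 ∣ 42, yet 42 is not a multiple of 11 (since 42 = 3·11 + 9), so 11 ∤ 42.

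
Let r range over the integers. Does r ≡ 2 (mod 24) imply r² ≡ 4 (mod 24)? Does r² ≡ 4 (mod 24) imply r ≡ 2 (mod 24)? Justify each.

Not equivalent: only (⇒) holds.

(⇒) Suppose r ≡ 2 (mod 24). Write r = 24j + 2. Then (24j + 2)² = 576j² + 96j + 4 = 24(24j² + 4j) + 4, so r² ≡ 4 (mod 24).

(⇐) This fails: take r = 10. Then 10² = 100 ≡ 4 (mod 24), yet 10 ≡ 10 (mod 24), not 2.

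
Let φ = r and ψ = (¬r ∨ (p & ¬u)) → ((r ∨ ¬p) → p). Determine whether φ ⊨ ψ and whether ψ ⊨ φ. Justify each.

Not equivalent: only (⇒) holds.

(⟹) Assume the antecedent. If r is true, the consequent reduces to true regardless of the other variables. If r is false, the antecedent cannot hold. Either way the consequent holds.

(⟸) This fails. Under r = F, p = T, u = F, the left side is false but the right side is true.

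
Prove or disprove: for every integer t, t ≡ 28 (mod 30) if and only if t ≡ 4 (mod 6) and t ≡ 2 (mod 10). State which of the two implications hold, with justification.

(⇒) This fails: t = 28 gives 28 ≡ 28 (mod 30) but 28 ≡ 8 (mod 10), so the conjunction on the right does not hold.

(⇐) This fails: t = 22 satisfies both congruences on the right (22 ≡ 4 mod 6 and 22 ≡ 2 mod 10) yet 22 ≡ 22 (mod 30), not 28.

Neither direction holds.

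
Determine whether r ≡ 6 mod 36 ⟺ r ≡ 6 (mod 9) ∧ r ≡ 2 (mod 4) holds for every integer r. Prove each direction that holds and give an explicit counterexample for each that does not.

Both implications hold.

(→) Suppose r ≡ 6 (mod 36); write r = 36j + 6. Since 9 ∣ 36, reducing mod 9 gives r ≡ 6 (mod 9); since 4 ∣ 36, reducing mod 4 gives r ≡ 6 ≡ 2 (mod 4).

(←) Conversely, if r ≡ 6 (mod 9) and r ≡ 2 (mod 4), then by the Chinese remainder theorem r ≡ 6 (mod 36). This is exactly r ≡ 6 (mod 36).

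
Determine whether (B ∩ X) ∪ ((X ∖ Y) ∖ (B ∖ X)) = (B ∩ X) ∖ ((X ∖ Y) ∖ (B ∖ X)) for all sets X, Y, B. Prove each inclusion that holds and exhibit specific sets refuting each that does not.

Forward inclusion. This inclusion fails. Take X = {1}, Y = ∅, B = ∅; then 1 ∈ (B ∩ X) ∪ ((X ∖ Y) ∖ (B ∖ X)) but 1 ∉ (B ∩ X) ∖ ((X ∖ Y) ∖ (B ∖ X)).

Reverse inclusion. Let x ∈ (B ∩ X) ∖ ((X ∖ Y) ∖ (B ∖ X)). Then x ∈ X ∩ Y ∩ B, from which x ∈ (B ∩ X) ∪ ((X ∖ Y) ∖ (B ∖ X)).

The sets are not equal: only the reverse inclusion holds.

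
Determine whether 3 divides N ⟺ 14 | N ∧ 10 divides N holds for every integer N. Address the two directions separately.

Neither direction holds.

[⇒] This fails: take N = 3. Certainly 3 ∣ 3, but 14 ∤ 3.

[⇐] This fails: take N = 70. Both 14 ∣ 70 and 10 ∣ 70, yet 70 is not a multiple of 3 (since 70 = 23·3 + 1), so 3 ∤ 70.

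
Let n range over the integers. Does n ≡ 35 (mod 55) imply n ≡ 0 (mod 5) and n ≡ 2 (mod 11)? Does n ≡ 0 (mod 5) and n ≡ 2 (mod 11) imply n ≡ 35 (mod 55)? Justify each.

(⟹) Suppose n ≡ 35 (mod 55); write n = 55j + 35. Since 5 ∣ 55, reducing mod 5 gives n ≡ 35 ≡ 0 (mod 5); since 11 ∣ 55, reducing mod 11 gives n ≡ 35 ≡ 2 (mod 11).

(⟸) Conversely, if n ≡ 0 (mod 5) and n ≡ 2 (mod 11), then by the Chinese remainder theorem n ≡ 35 (mod 55). This is exactly n ≡ 35 (mod 55).

Both directions hold; the statement is true.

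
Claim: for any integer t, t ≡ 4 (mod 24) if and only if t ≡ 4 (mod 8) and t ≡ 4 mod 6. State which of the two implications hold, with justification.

Both implications hold.

(←) If t ≡ 4 (mod 8) and t ≡ 4 (mod 6), then by the Chinese remainder theorem t ≡ 4 (mod 24). This is exactly t ≡ 4 (mod 24).

(→) Suppose t ≡ 4 (mod 24); write t = 24j + 4. Since 8 ∣ 24, reducing mod 8 gives t ≡ 4 (mod 8); since 6 ∣ 24, reducing mod 6 gives t ≡ 4 (mod 6).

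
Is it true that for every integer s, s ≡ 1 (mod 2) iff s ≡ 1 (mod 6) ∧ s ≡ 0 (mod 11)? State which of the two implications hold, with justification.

Only the reverse direction holds.

(⇒) This fails: s = 1 gives 1 ≡ 1 (mod 2) but 1 ≡ 1 (mod 11), so the conjunction on the right does not hold.

(⇐) Conversely, if s ≡ 1 (mod 6) and s ≡ 0 (mod 11), then by the Chinese remainder theorem s ≡ 55 (mod 66). Since 55 ≡ 1 (mod 2) and 2 ∣ 66, we get s ≡ 1 (mod 2).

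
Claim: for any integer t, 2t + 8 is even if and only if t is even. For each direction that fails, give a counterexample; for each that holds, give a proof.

(⇒) fails; (⇐) holds.

(→) This fails: take t = 1. Then 2t + 8 = 10, which is even, yet t = 1 is odd, not even.

(←) Suppose t is even. Since 2 is even, 2t is even for every t, so 2t + 8 has the same parity as 8, which is even. Hence 2t + 8 is even.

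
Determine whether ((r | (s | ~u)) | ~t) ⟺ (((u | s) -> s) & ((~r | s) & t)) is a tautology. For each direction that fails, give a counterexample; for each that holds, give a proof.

(⇒) fails; (⇐) holds.

(⇐) Assume the antecedent. If s is true, (r | (s | ~u)) | ~t reduces to true regardless of the other variables. If s is false, the antecedent forces (s = F, r = F, u = F, t = T), and (r | (s | ~u)) | ~t holds there. Either way (r | (s | ~u)) | ~t holds.

(⇒) This fails. Under s = F, r = F, u = F, t = F, the left side is true but the right side is false.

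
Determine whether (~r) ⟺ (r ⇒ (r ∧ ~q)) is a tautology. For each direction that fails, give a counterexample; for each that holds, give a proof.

(⟹) Assume the antecedent. If r is true, the antecedent cannot hold. If r is false, r ⇒ (r ∧ ~q) reduces to true regardless of the other variables. Either way r ⇒ (r ∧ ~q) holds.

(⟸) This fails. Under r = T, q = F, the left side is false but the right side is true.

Only the forward direction holds.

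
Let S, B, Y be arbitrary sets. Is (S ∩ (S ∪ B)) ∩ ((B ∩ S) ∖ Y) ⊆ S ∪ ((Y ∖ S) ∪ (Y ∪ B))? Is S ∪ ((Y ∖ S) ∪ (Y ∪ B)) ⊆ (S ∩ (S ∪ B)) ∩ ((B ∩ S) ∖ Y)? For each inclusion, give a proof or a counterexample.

Only the forward inclusion holds.

Forward inclusion. Let x ∈ (S ∩ (S ∪ B)) ∩ ((B ∩ S) ∖ Y). Then x ∈ S ∩ B and x ∉ Y, from which x ∈ S ∪ ((Y ∖ S) ∪ (Y ∪ B)).

Reverse inclusion. This inclusion fails. Take S = {1}, B = ∅, Y = ∅; then 1 ∈ S ∪ ((Y ∖ S) ∪ (Y ∪ B)) but 1 ∉ (S ∩ (S ∪ B)) ∩ ((B ∩ S) ∖ Y).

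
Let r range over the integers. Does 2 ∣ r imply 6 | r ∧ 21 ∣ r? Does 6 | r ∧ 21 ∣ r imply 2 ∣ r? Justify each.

(⇒) This fails: take r = 2. Certainly 2 ∣ 2, but 6 ∤ 2.

(⇐) Suppose 6 ∣ r and 21 ∣ r. Any common multiple of 6 and 21 is a multiple of their lcm; here lcm(6, 21) = 6·21/gcd(6, 21) = 126/3 = 42, so 42 ∣ r. Since 2 ∣ 42, it follows that 2 ∣ r.

Only the reverse direction holds.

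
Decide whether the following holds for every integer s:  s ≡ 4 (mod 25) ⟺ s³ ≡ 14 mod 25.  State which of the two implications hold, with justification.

(⇒) Suppose s ≡ 4 (mod 25). Write s = 25j + 4. Then (25j + 4)³ = 15625j³ + 7500j² + 1200j + 64 = 25(625j³ + 300j² + 48j + 2) + 14, so s³ ≡ 14 (mod 25).

(⇐) Conversely, suppose s³ ≡ 14 (mod 25). The only residue r in {0, …, 24} with r³ ≡ 14 (mod 25) is r = 4, so s ≡ 4 (mod 25).

Equivalent; both directions hold.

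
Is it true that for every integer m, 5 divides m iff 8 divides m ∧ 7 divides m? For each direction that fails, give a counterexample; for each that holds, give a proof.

Both directions fail.

(⇒) This fails: take m = 5. Certainly 5 ∣ 5, but 8 ∤ 5.

(⇐) This fails: take m = 56. Both 8 ∣ 56 and 7 ∣ 56, yet 56 is not a multiple of 5 (since 56 = 11·5 + 1), so 5 ∤ 56.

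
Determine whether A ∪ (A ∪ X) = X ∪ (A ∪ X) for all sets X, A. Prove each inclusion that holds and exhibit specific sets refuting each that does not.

(⟸) Let x ∈ X ∪ (A ∪ X). Then either x ∈ X and x ∉ A; or x ∈ A and x ∉ X; or x ∈ X ∩ A. In each case x ∈ A ∪ (A ∪ X), so X ∪ (A ∪ X) ⊆ A ∪ (A ∪ X).

(⟹) Let x ∈ A ∪ (A ∪ X). Then either x ∈ X and x ∉ A; or x ∈ A and x ∉ X; or x ∈ X ∩ A. In each case x ∈ X ∪ (A ∪ X), so A ∪ (A ∪ X) ⊆ X ∪ (A ∪ X).

The two sets are equal.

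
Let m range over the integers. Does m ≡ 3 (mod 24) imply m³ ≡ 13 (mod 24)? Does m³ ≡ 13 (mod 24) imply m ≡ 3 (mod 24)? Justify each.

[⇒] This fails: take m = 3. Then 3 ≡ 3 (mod 24), but 3³ = 27 ≡ 3 (mod 24), not 13.

[⇐] This fails: take m = 13. Then 13³ = 2197 ≡ 13 (mod 24), yet 13 ≡ 13 (mod 24), not 3.

Neither direction holds.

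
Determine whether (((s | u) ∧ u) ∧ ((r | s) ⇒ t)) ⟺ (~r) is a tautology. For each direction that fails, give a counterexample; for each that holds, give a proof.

(⇒) fails and (⇐) fails.

[⇒] This fails. Under r = T, s = F, u = T, t = T, the left side is true but the right side is false.

[⇐] This fails. Under r = F, s = F, u = F, t = F, the left side is false but the right side is true.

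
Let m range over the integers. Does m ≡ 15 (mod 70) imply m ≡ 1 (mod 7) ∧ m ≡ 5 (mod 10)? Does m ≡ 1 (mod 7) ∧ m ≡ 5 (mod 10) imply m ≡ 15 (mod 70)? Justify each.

Both implications hold.

(→) Suppose m ≡ 15 (mod 70); write m = 70j + 15. Since 7 ∣ 70, reducing mod 7 gives m ≡ 15 ≡ 1 (mod 7); since 10 ∣ 70, reducing mod 10 gives m ≡ 15 ≡ 5 (mod 10).

(←) Conversely, if m ≡ 1 (mod 7) and m ≡ 5 (mod 10), then by the Chinese remainder theorem m ≡ 15 (mod 70). This is exactly m ≡ 15 (mod 70).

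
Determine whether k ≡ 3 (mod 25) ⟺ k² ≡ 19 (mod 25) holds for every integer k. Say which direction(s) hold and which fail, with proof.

(⇒) fails and (⇐) fails.

[⇒] This fails: take k = 3. Then 3 ≡ 3 (mod 25), but 3² = 9 ≡ 9 (mod 25), not 19.

[⇐] This fails: take k = 12. Then 12² = 144 ≡ 19 (mod 25), yet 12 ≡ 12 (mod 25), not 3.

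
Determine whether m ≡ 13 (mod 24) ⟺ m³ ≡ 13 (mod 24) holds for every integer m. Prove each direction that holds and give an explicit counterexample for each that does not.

Both directions hold; the statement is true.

(→) Suppose m ≡ 13 (mod 24). Write m = 24j + 13. Then (24j + 13)³ = 13824j³ + 22464j² + 12168j + 2197 = 24(576j³ + 936j² + 507j + 91) + 13, so m³ ≡ 13 (mod 24).

(←) Conversely, suppose m³ ≡ 13 (mod 24). The only residue r in {0, …, 23} with r³ ≡ 13 (mod 24) is r = 13, so m ≡ 13 (mod 24).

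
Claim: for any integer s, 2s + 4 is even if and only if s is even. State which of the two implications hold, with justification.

Forward direction. This fails: take s = 1. Then 2s + 4 = 6, which is even, yet s = 1 is odd, not even.

Converse. Suppose s is even. Since 2 is even, 2s is even for every s, so 2s + 4 has the same parity as 4, which is even. Hence 2s + 4 is even.

Only the converse holds.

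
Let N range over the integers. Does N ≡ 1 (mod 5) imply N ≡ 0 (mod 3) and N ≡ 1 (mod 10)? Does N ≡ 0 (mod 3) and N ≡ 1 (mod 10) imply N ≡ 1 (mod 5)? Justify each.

The forward direction fails; the converse holds.

Forward direction. This fails: N = 1 gives 1 ≡ 1 (mod 5) but 1 ≡ 1 (mod 3), so the conjunction on the right does not hold.

Converse. If N ≡ 0 (mod 3) and N ≡ 1 (mod 10), then by the Chinese remainder theorem N ≡ 21 (mod 30). Since 21 ≡ 1 (mod 5) and 5 ∣ 30, we get N ≡ 1 (mod 5).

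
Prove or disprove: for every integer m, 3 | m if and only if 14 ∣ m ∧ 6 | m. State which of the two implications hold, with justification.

Only the converse holds.

[⇐] Suppose 14 ∣ m and 6 ∣ m. Any common multiple of 14 and 6 is a multiple of their lcm; here lcm(14, 6) = 14·6/gcd(14, 6) = 84/2 = 42, so 42 ∣ m. Since 3 ∣ 42, it follows that 3 ∣ m.

[⇒] This fails: take m = 3. Certainly 3 ∣ 3, but 14 ∤ 3.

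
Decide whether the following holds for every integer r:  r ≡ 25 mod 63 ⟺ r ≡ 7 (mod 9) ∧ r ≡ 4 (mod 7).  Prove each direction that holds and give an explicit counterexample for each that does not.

Equivalent; both directions hold.

(⟹) Suppose r ≡ 25 (mod 63); write r = 63j + 25. Since 9 ∣ 63, reducing mod 9 gives r ≡ 25 ≡ 7 (mod 9); since 7 ∣ 63, reducing mod 7 gives r ≡ 25 ≡ 4 (mod 7).

(⟸) Conversely, if r ≡ 7 (mod 9) and r ≡ 4 (mod 7), then by the Chinese remainder theorem r ≡ 25 (mod 63). This is exactly r ≡ 25 (mod 63).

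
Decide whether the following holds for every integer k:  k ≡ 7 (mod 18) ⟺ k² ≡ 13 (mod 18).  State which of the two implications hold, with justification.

The forward direction holds; the converse fails.

(⇒) Suppose k ≡ 7 (mod 18). Write k = 18j + 7. Then (18j + 7)² = 324j² + 252j + 49 = 18(18j² + 14j + 2) + 13, so k² ≡ 13 (mod 18).

(⇐) This fails: take k = 11. Then 11² = 121 ≡ 13 (mod 18), yet 11 ≡ 11 (mod 18), not 7.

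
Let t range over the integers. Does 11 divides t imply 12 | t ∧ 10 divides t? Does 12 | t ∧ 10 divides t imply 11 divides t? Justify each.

Neither implication holds.

(⟹) This fails: take t = 11. Certainly 11 ∣ 11, but 12 ∤ 11.

(⟸) This fails: take t = 60. Both 12 ∣ 60 and 10 ∣ 60, yet 60 is not a multiple of 11 (since 60 = 5·11 + 5), so 11 ∤ 60.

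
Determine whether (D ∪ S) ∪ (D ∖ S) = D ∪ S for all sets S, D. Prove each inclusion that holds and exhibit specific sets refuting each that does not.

(⊆) Let x ∈ (D ∪ S) ∪ (D ∖ S). Then either x ∈ S and x ∉ D; or x ∈ D and x ∉ S; or x ∈ S ∩ D. In each case x ∈ D ∪ S, so (D ∪ S) ∪ (D ∖ S) ⊆ D ∪ S.

(⊇) Let x ∈ D ∪ S. Then either x ∈ S and x ∉ D; or x ∈ D and x ∉ S; or x ∈ S ∩ D. In each case x ∈ (D ∪ S) ∪ (D ∖ S), so D ∪ S ⊆ (D ∪ S) ∪ (D ∖ S).

Both inclusions hold; the sets are equal.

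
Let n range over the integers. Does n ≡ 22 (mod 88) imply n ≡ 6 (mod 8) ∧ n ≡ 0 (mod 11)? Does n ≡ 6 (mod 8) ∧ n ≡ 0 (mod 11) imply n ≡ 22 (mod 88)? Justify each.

The biconditional holds.

(→) Suppose n ≡ 22 (mod 88); write n = 88j + 22. Since 8 ∣ 88, reducing mod 8 gives n ≡ 22 ≡ 6 (mod 8); since 11 ∣ 88, reducing mod 11 gives n ≡ 22 ≡ 0 (mod 11).

(←) Conversely, if n ≡ 6 (mod 8) and n ≡ 0 (mod 11), then by the Chinese remainder theorem n ≡ 22 (mod 88). This is exactly n ≡ 22 (mod 88).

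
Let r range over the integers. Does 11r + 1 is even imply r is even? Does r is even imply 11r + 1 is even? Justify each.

Forward direction. This fails: r = 7 gives 11r + 1 = 78, which is even, but 7 is odd, not even.

Converse. This also fails: r = 2 is even, but 11r + 1 = 23 is odd, not even.

Neither implication holds.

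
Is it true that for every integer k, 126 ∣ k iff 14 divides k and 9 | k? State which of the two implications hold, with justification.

Both directions hold.

Converse. Suppose 14 ∣ k and 9 ∣ k. Any common multiple of 14 and 9 is a multiple of their lcm; here gcd(14, 9) = 1, so lcm(14, 9) = 14·9 = 126, so 126 ∣ k.

Forward direction. If 126 ∣ k, write k = 126q. Since 126 = 9·14, k = 14·(9q), so 14 ∣ k; and since 126 = 14·9, k = 9·(14q), so 9 ∣ k.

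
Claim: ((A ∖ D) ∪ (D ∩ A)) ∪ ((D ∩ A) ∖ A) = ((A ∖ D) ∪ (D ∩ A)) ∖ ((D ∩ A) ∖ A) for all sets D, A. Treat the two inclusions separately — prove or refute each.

Both inclusions hold; the sets are equal.

Forward inclusion. Let x ∈ ((A ∖ D) ∪ (D ∩ A)) ∪ ((D ∩ A) ∖ A). Then either x ∈ A and x ∉ D; or x ∈ D ∩ A. In each case x ∈ ((A ∖ D) ∪ (D ∩ A)) ∖ ((D ∩ A) ∖ A), so ((A ∖ D) ∪ (D ∩ A)) ∪ ((D ∩ A) ∖ A) ⊆ ((A ∖ D) ∪ (D ∩ A)) ∖ ((D ∩ A) ∖ A).

Reverse inclusion. Let x ∈ ((A ∖ D) ∪ (D ∩ A)) ∖ ((D ∩ A) ∖ A). Then either x ∈ A and x ∉ D; or x ∈ D ∩ A. In each case x ∈ ((A ∖ D) ∪ (D ∩ A)) ∪ ((D ∩ A) ∖ A), so ((A ∖ D) ∪ (D ∩ A)) ∖ ((D ∩ A) ∖ A) ⊆ ((A ∖ D) ∪ (D ∩ A)) ∪ ((D ∩ A) ∖ A).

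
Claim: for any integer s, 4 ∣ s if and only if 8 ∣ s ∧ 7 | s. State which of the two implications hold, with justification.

Not equivalent: only (⇐) holds.

(⇒) This fails: take s = 4. Certainly 4 ∣ 4, but 8 ∤ 4.

(⇐) Suppose 8 ∣ s and 7 ∣ s. Any common multiple of 8 and 7 is a multiple of their lcm; here gcd(8, 7) = 1, so lcm(8, 7) = 8·7 = 56, so 56 ∣ s. Since 4 ∣ 56, it follows that 4 ∣ s.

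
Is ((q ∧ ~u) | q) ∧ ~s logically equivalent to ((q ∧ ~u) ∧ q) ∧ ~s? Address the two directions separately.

Only the reverse direction holds.

(←) Assume the antecedent. If u is true, the antecedent cannot hold. If u is false, the antecedent forces (u = F, s = F, q = T), and ((q ∧ ~u) | q) ∧ ~s holds there. Either way ((q ∧ ~u) | q) ∧ ~s holds.

(→) This fails. Under u = T, s = F, q = T, the left side is true but the right side is false.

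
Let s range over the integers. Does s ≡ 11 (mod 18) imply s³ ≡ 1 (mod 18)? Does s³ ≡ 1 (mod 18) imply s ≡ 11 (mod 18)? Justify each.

(→) This fails: take s = 11. Then 11 ≡ 11 (mod 18), but 11³ = 1331 ≡ 17 (mod 18), not 1.

(←) This fails: take s = 1. Then 1³ = 1 ≡ 1 (mod 18), yet 1 ≡ 1 (mod 18), not 11.

Neither direction holds.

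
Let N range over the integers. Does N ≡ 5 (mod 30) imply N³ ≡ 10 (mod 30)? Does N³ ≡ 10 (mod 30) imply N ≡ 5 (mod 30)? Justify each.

Both directions fail.

(⇒) This fails: take N = 5. Then 5 ≡ 5 (mod 30), but 5³ = 125 ≡ 5 (mod 30), not 10.

(⇐) This fails: take N = 10. Then 10³ = 1000 ≡ 10 (mod 30), yet 10 ≡ 10 (mod 30), not 5.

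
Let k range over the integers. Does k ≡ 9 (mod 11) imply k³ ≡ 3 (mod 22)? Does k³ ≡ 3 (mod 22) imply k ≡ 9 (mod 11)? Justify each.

Converse. The residues r modulo 22 with r³ ≡ 3 (mod 22) are exactly {9}, and each is ≡ 9 (mod 11).

Forward direction. This fails: take k = 20. Then 20 ≡ 9 (mod 11), but 20³ = 8000 ≡ 14 (mod 22), not 3.

Only the converse holds.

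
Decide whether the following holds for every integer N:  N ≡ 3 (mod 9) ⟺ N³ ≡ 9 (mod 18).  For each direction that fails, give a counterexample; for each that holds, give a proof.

Both directions fail.

(⟹) This fails: take N = 12. Then 12 ≡ 3 (mod 9), but 12³ = 1728 ≡ 0 (mod 18), not 9.

(⟸) This fails: take N = 9. Then 9³ = 729 ≡ 9 (mod 18), yet 9 ≡ 0 (mod 9), not 3.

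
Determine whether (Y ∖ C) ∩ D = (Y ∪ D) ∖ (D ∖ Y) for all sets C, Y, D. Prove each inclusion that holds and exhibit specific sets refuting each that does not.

(⟹) Let x ∈ (Y ∖ C) ∩ D. Then x ∈ Y ∩ D and x ∉ C, from which x ∈ (Y ∪ D) ∖ (D ∖ Y).

(⟸) This inclusion fails. Take C = ∅, Y = {1}, D = ∅; then 1 ∈ (Y ∪ D) ∖ (D ∖ Y) but 1 ∉ (Y ∖ C) ∩ D.

The sets are not equal: only the forward inclusion holds.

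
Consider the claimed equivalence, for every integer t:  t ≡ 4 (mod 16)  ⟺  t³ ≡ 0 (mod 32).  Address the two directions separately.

Forward direction. Suppose t ≡ 4 (mod 16). Working modulo 32, t ∈ {4, 20}; for each such r, r³ ≡ 0 (mod 32).

Converse. This fails: take t = 0. Then 0³ = 0 ≡ 0 (mod 32), yet 0 ≡ 0 (mod 16), not 4.

Not equivalent: only (⇒) holds.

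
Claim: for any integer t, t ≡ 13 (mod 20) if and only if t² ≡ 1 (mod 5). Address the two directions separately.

Neither direction holds.

(⇒) This fails: take t = 13. Then 13 ≡ 13 (mod 20), but 13² = 169 ≡ 4 (mod 5), not 1.

(⇐) This fails: take t = 1. Then 1² = 1 ≡ 1 (mod 5), yet 1 ≡ 1 (mod 20), not 13.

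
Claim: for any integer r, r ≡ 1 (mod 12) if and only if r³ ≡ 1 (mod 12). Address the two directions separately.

Both implications hold.

(⟹) Suppose r ≡ 1 (mod 12). Write r = 12j + 1. Then (12j + 1)³ = 1728j³ + 432j² + 36j + 1 = 12(144j³ + 36j² + 3j) + 1, so r³ ≡ 1 (mod 12).

(⟸) For the converse, argue contrapositively. If r ≢ 1 (mod 12), then r is congruent to one of 0, 2, 3, 4, 5, 6, 7, 8, 9, 10, 11 modulo 12, and these give r³ ≡ 0, 8, 3, 4, 5, 0, 7, 8, 9, 4, 11 respectively — never 1.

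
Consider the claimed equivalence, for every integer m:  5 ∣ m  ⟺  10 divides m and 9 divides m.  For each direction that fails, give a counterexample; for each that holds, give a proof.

Only the converse holds.

(⇒) This fails: take m = 5. Certainly 5 ∣ 5, but 10 ∤ 5.

(⇐) Suppose 10 ∣ m and 9 ∣ m. Any common multiple of 10 and 9 is a multiple of their lcm; here gcd(10, 9) = 1, so lcm(10, 9) = 10·9 = 90, so 90 ∣ m. Since 5 ∣ 90, it follows that 5 ∣ m.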